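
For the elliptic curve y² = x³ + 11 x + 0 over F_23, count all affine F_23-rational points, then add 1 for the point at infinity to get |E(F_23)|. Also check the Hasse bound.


Affine points = {(0, 0), (1, 9), (1, 14), (4, 4), (4, 19), (6, 11), (6, 12), (7, 11), (7, 12), (8, 5), (8, 18), (9, 0), (10, 11), (10, 12), (11, 7), (11, 16), (14, 0), (18, 2), (18, 21), (20, 3), (20, 20), (21, 4), (21, 19)}; affine count = 23; |E(F_23)| = 24.

Discriminant check: Δ ∝ 4a³ + 27b² = 4·11³ + 27·0² = 4·1331 + 27·0 ≡ 11 (mod 23). Nonzero ⇒ E is nonsingular.
For each x ∈ F_23, compute rhs = x³ + 11·x + 0 mod 23, then count y ∈ F_23 with y² ≡ rhs.
  x = 0: rhs = 0, matching y values: 0 (1 points).
  x = 1: rhs = 12, matching y values: 9, 14 (2 points).
  x = 2: rhs = 7, matching y values: none (0 points).
  x = 3: rhs = 14, matching y values: none (0 points).
  x = 4: rhs = 16, matching y values: 4, 19 (2 points).
  x = 5: rhs = 19, matching y values: none (0 points).
  x = 6: rhs = 6, matching y values: 11, 12 (2 points).
  x = 7: rhs = 6, matching y values: 11, 12 (2 points).
  x = 8: rhs = 2, matching y values: 5, 18 (2 points).
  x = 9: rhs = 0, matching y values: 0 (1 points).
  x = 10: rhs = 6, matching y values: 11, 12 (2 points).
  x = 11: rhs = 3, matching y values: 7, 16 (2 points).
  x = 12: rhs = 20, matching y values: none (0 points).
  x = 13: rhs = 17, matching y values: none (0 points).
  x = 14: rhs = 0, matching y values: 0 (1 points).
  x = 15: rhs = 21, matching y values: none (0 points).
  x = 16: rhs = 17, matching y values: none (0 points).
  x = 17: rhs = 17, matching y values: none (0 points).
  x = 18: rhs = 4, matching y values: 2, 21 (2 points).
  x = 19: rhs = 7, matching y values: none (0 points).
  x = 20: rhs = 9, matching y values: 3, 20 (2 points).
  x = 21: rhs = 16, matching y values: 4, 19 (2 points).
  x = 22: rhs = 11, matching y values: none (0 points).
Total affine count: 23.
Full point count |E(F_23)| = 23 + 1 = 24.
Hasse bound: |24 − (23+1)| = |0| = 0 ≤ 2√23 ≈ 9.5917 ✓.


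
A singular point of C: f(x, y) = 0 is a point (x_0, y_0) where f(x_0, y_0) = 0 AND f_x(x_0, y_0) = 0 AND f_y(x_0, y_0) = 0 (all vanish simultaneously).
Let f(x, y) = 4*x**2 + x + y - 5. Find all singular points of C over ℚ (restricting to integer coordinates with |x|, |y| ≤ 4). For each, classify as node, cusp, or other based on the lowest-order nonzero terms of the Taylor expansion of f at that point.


No singular points in the scanned grid; C is smooth there.

Compute partial derivatives:
  f_x = 8*x + 1.
  f_y = 1.
f_y = 1 is a nonzero constant, so f_y never vanishes: no point (x, y) can satisfy f = f_x = f_y = 0. In particular no (x, y) ∈ {−4, ..., 4}² is singular; the curve is smooth.


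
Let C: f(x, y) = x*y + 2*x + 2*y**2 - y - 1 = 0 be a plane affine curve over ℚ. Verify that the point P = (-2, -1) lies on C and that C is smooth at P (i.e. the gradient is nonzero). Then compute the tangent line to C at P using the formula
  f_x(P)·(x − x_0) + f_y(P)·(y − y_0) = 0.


Tangent line at P: x - 7*y - 5 = 0.

Step 1: f(-2, -1) = 0, so P lies on C.
Step 2: partial derivatives
  f_x(x, y) = y + 2, f_y(x, y) = x + 4*y - 1.
  f_x(P) = 1, f_y(P) = -7 (gradient nonzero, so P is smooth).
Step 3: tangent line at P: 1·(x − -2) + -7·(y − -1) = 0.
Expanding: x - 7*y - 5 = 0.


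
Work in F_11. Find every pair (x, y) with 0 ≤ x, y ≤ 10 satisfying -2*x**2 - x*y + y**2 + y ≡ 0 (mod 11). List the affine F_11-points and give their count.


Affine F_11-points: {(0, 0), (0, 10), (2, 6), (4, 5), (4, 9), (6, 6), (6, 10), (8, 9), (10, 4), (10, 5)}; count = 10.

For each of the 121 pairs (x, y) ∈ F_11², evaluate f(x, y) mod 11. Record the zeros.
  x = 0: [0↦0, 1↦2, 2↦6, 3↦1, 4↦9, 5↦8, 6↦9, 7↦1, 8↦6, 9↦2, 10↦0]  zeros at y ∈ {0, 10}
  x = 1: [0↦9, 1↦10, 2↦2, 3↦7, 4↦3, 5↦1, 6↦1, 7↦3, 8↦7, 9↦2, 10↦10]  zeros at y ∈ ∅
  x = 2: [0↦3, 1↦3, 2↦5, 3↦9, 4↦4, 5↦1, 6↦0, 7↦1, 8↦4, 9↦9, 10↦5]  zeros at y ∈ {6}
  x = 3: [0↦4, 1↦3, 2↦4, 3↦7, 4↦1, 5↦8, 6↦6, 7↦6, 8↦8, 9↦1, 10↦7]  zeros at y ∈ ∅
  x = 4: [0↦1, 1↦10, 2↦10, 3↦1, 4↦5, 5↦0, 6↦8, 7↦7, 8↦8, 9↦0, 10↦5]  zeros at y ∈ {5, 9}
  x = 5: [0↦5, 1↦2, 2↦1, 3↦2, 4↦5, 5↦10, 6↦6, 7↦4, 8↦4, 9↦6, 10↦10]  zeros at y ∈ ∅
  x = 6: [0↦5, 1↦1, 2↦10, 3↦10, 4↦1, 5↦5, 6↦0, 7↦8, 8↦7, 9↦8, 10↦0]  zeros at y ∈ {6, 10}
  x = 7: [0↦1, 1↦7, 2↦4, 3↦3, 4↦4, 5↦7, 6↦1, 7↦8, 8↦6, 9↦6, 10↦8]  zeros at y ∈ ∅
  x = 8: [0↦4, 1↦9, 2↦5, 3↦3, 4↦3, 5↦5, 6↦9, 7↦4, 8↦1, 9↦0, 10↦1]  zeros at y ∈ {9}
  x = 9: [0↦3, 1↦7, 2↦2, 3↦10, 4↦9, 5↦10, 6↦2, 7↦7, 8↦3, 9↦1, 10↦1]  zeros at y ∈ ∅
  x = 10: [0↦9, 1↦1, 2↦6, 3↦2, 4↦0, 5↦0, 6↦2, 7↦6, 8↦1, 9↦9, 10↦8]  zeros at y ∈ {4, 5}
Collecting zeros: affine points = {(0, 0), (0, 10), (2, 6), (4, 5), (4, 9), (6, 6), (6, 10), (8, 9), (10, 4), (10, 5)}.
Total count |C(F_11)_aff| = 10.


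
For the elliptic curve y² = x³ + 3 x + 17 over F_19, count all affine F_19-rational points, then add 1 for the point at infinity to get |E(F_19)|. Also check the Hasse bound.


Affine points = {(0, 6), (0, 13), (4, 6), (4, 13), (5, 9), (5, 10), (6, 2), (6, 17), (7, 1), (7, 18), (13, 7), (13, 12), (15, 6), (15, 13), (16, 0)}; affine count = 15; |E(F_19)| = 16.

Discriminant check: Δ ∝ 4a³ + 27b² = 4·3³ + 27·17² = 4·27 + 27·289 ≡ 7 (mod 19). Nonzero ⇒ E is nonsingular.
For each x ∈ F_19, compute rhs = x³ + 3·x + 17 mod 19, then count y ∈ F_19 with y² ≡ rhs.
  x = 0: rhs = 17, matching y values: 6, 13 (2 points).
  x = 1: rhs = 2, matching y values: none (0 points).
  x = 2: rhs = 12, matching y values: none (0 points).
  x = 3: rhs = 15, matching y values: none (0 points).
  x = 4: rhs = 17, matching y values: 6, 13 (2 points).
  x = 5: rhs = 5, matching y values: 9, 10 (2 points).
  x = 6: rhs = 4, matching y values: 2, 17 (2 points).
  x = 7: rhs = 1, matching y values: 1, 18 (2 points).
  x = 8: rhs = 2, matching y values: none (0 points).
  x = 9: rhs = 13, matching y values: none (0 points).
  x = 10: rhs = 2, matching y values: none (0 points).
  x = 11: rhs = 13, matching y values: none (0 points).
  x = 12: rhs = 14, matching y values: none (0 points).
  x = 13: rhs = 11, matching y values: 7, 12 (2 points).
  x = 14: rhs = 10, matching y values: none (0 points).
  x = 15: rhs = 17, matching y values: 6, 13 (2 points).
  x = 16: rhs = 0, matching y values: 0 (1 points).
  x = 17: rhs = 3, matching y values: none (0 points).
  x = 18: rhs = 13, matching y values: none (0 points).
Total affine count: 15.
Full point count |E(F_19)| = 15 + 1 = 16.
Hasse bound: |16 − (19+1)| = |-4| = 4 ≤ 2√19 ≈ 8.7178 ✓.


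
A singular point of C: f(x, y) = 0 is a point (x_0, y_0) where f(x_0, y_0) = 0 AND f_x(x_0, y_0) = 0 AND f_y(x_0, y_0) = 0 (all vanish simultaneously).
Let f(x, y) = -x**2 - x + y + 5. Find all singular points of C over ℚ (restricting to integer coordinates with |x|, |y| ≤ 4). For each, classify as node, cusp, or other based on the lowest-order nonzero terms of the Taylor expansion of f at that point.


No singular points in the scanned grid; C is smooth there.

Compute partial derivatives:
  f_x = -2*x - 1.
  f_y = 1.
f_y = 1 is a nonzero constant, so f_y never vanishes: no point (x, y) can satisfy f = f_x = f_y = 0. In particular no (x, y) ∈ {−4, ..., 4}² is singular; the curve is smooth.


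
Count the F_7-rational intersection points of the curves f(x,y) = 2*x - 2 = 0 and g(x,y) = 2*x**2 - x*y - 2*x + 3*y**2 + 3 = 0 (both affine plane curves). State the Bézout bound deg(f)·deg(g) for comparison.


Common zeros: {(1, 6)}; count = 1; Bézout bound = 2.

deg(f) = 1, deg(g) = 2, so Bézout bound = 2.
Scan x ∈ F_7. For each x, list the y ∈ F_7 with f(x, y) ≡ 0 and those with g(x, y) ≡ 0 (mod 7); the common zeros in that column are the intersection.
  x = 0: f ≡ 0 at y ∈ ∅; g ≡ 0 at y ∈ ∅; common: ∅.
  x = 1: f ≡ 0 at y ∈ {0, 1, 2, 3, 4, 5, 6}; g ≡ 0 at y ∈ {6}; common: {6}.
  x = 2: f ≡ 0 at y ∈ ∅; g ≡ 0 at y ∈ {0, 3}; common: ∅.
  x = 3: f ≡ 0 at y ∈ ∅; g ≡ 0 at y ∈ {2, 6}; common: ∅.
  x = 4: f ≡ 0 at y ∈ ∅; g ≡ 0 at y ∈ {3}; common: ∅.
  x = 5: f ≡ 0 at y ∈ ∅; g ≡ 0 at y ∈ ∅; common: ∅.
  x = 6: f ≡ 0 at y ∈ ∅; g ≡ 0 at y ∈ {0, 2}; common: ∅.
Collecting: common zeros = {(1, 6)}, so the count is 1.
Comparison with the Bézout bound: 1 ≤ 2 = deg(f)·deg(g), as expected for curves with no common component (the affine F_7-count falls short of the bound because intersections may lie at infinity, over extension fields, or carry multiplicity).


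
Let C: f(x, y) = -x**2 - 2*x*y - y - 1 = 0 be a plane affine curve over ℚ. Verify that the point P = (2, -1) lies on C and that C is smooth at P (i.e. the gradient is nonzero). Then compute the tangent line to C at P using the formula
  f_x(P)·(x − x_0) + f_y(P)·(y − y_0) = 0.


Tangent line at P: -2*x - 5*y - 1 = 0.

Step 1: f(2, -1) = 0, so P lies on C.
Step 2: partial derivatives
  f_x(x, y) = -2*x - 2*y, f_y(x, y) = -2*x - 1.
  f_x(P) = -2, f_y(P) = -5 (gradient nonzero, so P is smooth).
Step 3: tangent line at P: -2·(x − 2) + -5·(y − -1) = 0.
Expanding: -2*x - 5*y - 1 = 0.


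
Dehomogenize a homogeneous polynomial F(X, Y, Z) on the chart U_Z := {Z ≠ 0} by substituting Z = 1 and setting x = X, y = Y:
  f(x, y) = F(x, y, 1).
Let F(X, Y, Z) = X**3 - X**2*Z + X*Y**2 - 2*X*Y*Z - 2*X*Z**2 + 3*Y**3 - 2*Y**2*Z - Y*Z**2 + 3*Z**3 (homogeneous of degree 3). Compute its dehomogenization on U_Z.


f(x, y) = x**3 - x**2 + x*y**2 - 2*x*y - 2*x + 3*y**3 - 2*y**2 - y + 3

On U_Z we set Z = 1. Each monomial c·X^i·Y^j·Z^k in F becomes c·x^i·y^j·1^k = c·x^i·y^j.
Substituting Z = 1: F(X, Y, 1) = x**3 - x**2 + x*y**2 - 2*x*y - 2*x + 3*y**3 - 2*y**2 - y + 3.
Note: deg(f) ≤ deg(F) = 3; strict inequality happens when F is divisible by Z (lost terms).


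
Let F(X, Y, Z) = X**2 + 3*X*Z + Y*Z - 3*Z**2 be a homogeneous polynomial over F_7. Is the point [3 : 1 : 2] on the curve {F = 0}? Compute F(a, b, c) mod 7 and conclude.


F(3,1,2) ≡ 3 (mod 7); P is NOT on the curve.

Evaluate F(3, 1, 2) term-by-term (mod 7).
  X**2 ↦ 1·9·1·1 = 9
  3*X*Z ↦ 3·3·1·2 = 18
  Y*Z ↦ 1·1·1·2 = 2
  -3*Z**2 ↦ -3·1·1·4 = -12
Sum: F(3, 1, 2) = (9) + (18) + (2) + (-12) = 17.
Reducing mod 7: 17 ≡ 3 (mod 7).
Since F(a, b, c) ≡ 3 ≠ 0 (mod 7), P does NOT lie on the curve.


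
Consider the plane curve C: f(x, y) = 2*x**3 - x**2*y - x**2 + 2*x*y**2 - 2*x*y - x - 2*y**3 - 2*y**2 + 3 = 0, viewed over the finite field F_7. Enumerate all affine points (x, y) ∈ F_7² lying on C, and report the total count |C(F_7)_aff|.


Affine F_7-points: {(0, 2), (4, 1)}; count = 2.

For each of the 49 pairs (x, y) ∈ F_7², evaluate f(x, y) mod 7. Record the zeros.
  x = 0: [0↦3, 1↦6, 2↦0, 3↦1, 4↦4, 5↦4, 6↦3]  zeros at y ∈ {2}
  x = 1: [0↦3, 1↦5, 2↦2, 3↦3, 4↦3, 5↦4, 6↦1]  zeros at y ∈ ∅
  x = 2: [0↦6, 1↦5, 2↦3, 3↦2, 4↦4, 5↦4, 6↦4]  zeros at y ∈ ∅
  x = 3: [0↦3, 1↦4, 2↦1, 3↦3, 4↦5, 5↦2, 6↦3]  zeros at y ∈ ∅
  x = 4: [0↦6, 1↦0, 2↦1, 3↦4, 4↦4, 5↦3, 6↦3]  zeros at y ∈ {1}
  x = 5: [0↦6, 1↦5, 2↦1, 3↦3, 4↦6, 5↦5, 6↦2]  zeros at y ∈ ∅
  x = 6: [0↦1, 1↦3, 2↦6, 3↦5, 4↦2, 5↦6, 6↦5]  zeros at y ∈ ∅
Collecting zeros: affine points = {(0, 2), (4, 1)}.
Total count |C(F_7)_aff| = 2.


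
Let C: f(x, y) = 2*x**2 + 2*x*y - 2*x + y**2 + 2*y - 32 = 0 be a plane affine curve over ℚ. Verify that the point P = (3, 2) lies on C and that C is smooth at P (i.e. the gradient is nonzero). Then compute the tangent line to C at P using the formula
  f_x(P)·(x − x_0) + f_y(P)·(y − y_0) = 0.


Tangent line at P: 14*x + 12*y - 66 = 0.

Step 1: f(3, 2) = 0, so P lies on C.
Step 2: partial derivatives
  f_x(x, y) = 4*x + 2*y - 2, f_y(x, y) = 2*x + 2*y + 2.
  f_x(P) = 14, f_y(P) = 12 (gradient nonzero, so P is smooth).
Step 3: tangent line at P: 14·(x − 3) + 12·(y − 2) = 0.
Expanding: 14*x + 12*y - 66 = 0.


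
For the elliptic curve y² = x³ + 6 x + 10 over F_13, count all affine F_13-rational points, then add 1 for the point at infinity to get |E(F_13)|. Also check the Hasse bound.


Affine points = {(0, 6), (0, 7), (1, 2), (1, 11), (2, 2), (2, 11), (3, 4), (3, 9), (5, 3), (5, 10), (9, 0), (10, 2), (10, 11), (11, 4), (11, 9), (12, 4), (12, 9)}; affine count = 17; |E(F_13)| = 18.

Discriminant check: Δ ∝ 4a³ + 27b² = 4·6³ + 27·10² = 4·216 + 27·100 ≡ 2 (mod 13). Nonzero ⇒ E is nonsingular.
For each x ∈ F_13, compute rhs = x³ + 6·x + 10 mod 13, then count y ∈ F_13 with y² ≡ rhs.
  x = 0: rhs = 10, matching y values: 6, 7 (2 points).
  x = 1: rhs = 4, matching y values: 2, 11 (2 points).
  x = 2: rhs = 4, matching y values: 2, 11 (2 points).
  x = 3: rhs = 3, matching y values: 4, 9 (2 points).
  x = 4: rhs = 7, matching y values: none (0 points).
  x = 5: rhs = 9, matching y values: 3, 10 (2 points).
  x = 6: rhs = 2, matching y values: none (0 points).
  x = 7: rhs = 5, matching y values: none (0 points).
  x = 8: rhs = 11, matching y values: none (0 points).
  x = 9: rhs = 0, matching y values: 0 (1 points).
  x = 10: rhs = 4, matching y values: 2, 11 (2 points).
  x = 11: rhs = 3, matching y values: 4, 9 (2 points).
  x = 12: rhs = 3, matching y values: 4, 9 (2 points).
Total affine count: 17.
Full point count |E(F_13)| = 17 + 1 = 18.
Hasse bound: |18 − (13+1)| = |4| = 4 ≤ 2√13 ≈ 7.2111 ✓.


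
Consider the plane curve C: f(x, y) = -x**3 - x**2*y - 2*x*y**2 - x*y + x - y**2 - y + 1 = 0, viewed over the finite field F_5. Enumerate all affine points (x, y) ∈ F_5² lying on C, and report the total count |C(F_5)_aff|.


Affine F_5-points: {(0, 2), (1, 1), (1, 3), (2, 0), (3, 3)}; count = 5.

For each of the 25 pairs (x, y) ∈ F_5², evaluate f(x, y) mod 5. Record the zeros.
  x = 0: [0↦1, 1↦4, 2↦0, 3↦4, 4↦1]  zeros at y ∈ {2}
  x = 1: [0↦1, 1↦0, 2↦3, 3↦0, 4↦1]  zeros at y ∈ {1, 3}
  x = 2: [0↦0, 1↦3, 2↦1, 3↦4, 4↦2]  zeros at y ∈ {0}
  x = 3: [0↦2, 1↦2, 2↦3, 3↦0, 4↦3]  zeros at y ∈ {3}
  x = 4: [0↦1, 1↦1, 2↦3, 3↦2, 4↦3]  zeros at y ∈ ∅
Collecting zeros: affine points = {(0, 2), (1, 1), (1, 3), (2, 0), (3, 3)}.
Total count |C(F_5)_aff| = 5.


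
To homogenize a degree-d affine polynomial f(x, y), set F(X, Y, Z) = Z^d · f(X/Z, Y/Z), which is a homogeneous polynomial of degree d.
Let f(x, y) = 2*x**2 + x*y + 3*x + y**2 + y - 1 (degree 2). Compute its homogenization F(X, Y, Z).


F(X, Y, Z) = 2*X**2 + X*Y + 3*X*Z + Y**2 + Y*Z - Z**2

deg(f) = 2.
Substitute x = X/Z, y = Y/Z into f, then multiply by Z^2.
  monomial 2·x^2·y^0 ↦ 2·X^2·Y^0·Z^0.
  monomial 1·x^1·y^1 ↦ 1·X^1·Y^1·Z^0.
  monomial 3·x^1·y^0 ↦ 3·X^1·Y^0·Z^1.
  monomial 1·x^0·y^2 ↦ 1·X^0·Y^2·Z^0.
  monomial 1·x^0·y^1 ↦ 1·X^0·Y^1·Z^1.
  monomial -1·x^0·y^0 ↦ -1·X^0·Y^0·Z^2.
Collecting: F(X, Y, Z) = 2*X**2 + X*Y + 3*X*Z + Y**2 + Y*Z - Z**2.


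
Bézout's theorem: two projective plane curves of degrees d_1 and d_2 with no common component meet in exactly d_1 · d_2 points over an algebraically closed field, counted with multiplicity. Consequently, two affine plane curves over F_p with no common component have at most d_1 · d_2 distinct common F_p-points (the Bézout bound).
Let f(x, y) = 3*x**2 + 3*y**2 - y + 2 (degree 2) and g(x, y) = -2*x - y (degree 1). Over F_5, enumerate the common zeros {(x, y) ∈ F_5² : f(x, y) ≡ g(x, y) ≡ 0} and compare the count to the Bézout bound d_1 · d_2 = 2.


Common zeros: {(4, 2)}; count = 1; Bézout bound = 2.

deg(f) = 2, deg(g) = 1, so Bézout bound = 2.
Scan x ∈ F_5. For each x, list the y ∈ F_5 with f(x, y) ≡ 0 and those with g(x, y) ≡ 0 (mod 5); the common zeros in that column are the intersection.
  x = 0: f ≡ 0 at y ∈ ∅; g ≡ 0 at y ∈ {0}; common: ∅.
  x = 1: f ≡ 0 at y ∈ {0, 2}; g ≡ 0 at y ∈ {3}; common: ∅.
  x = 2: f ≡ 0 at y ∈ ∅; g ≡ 0 at y ∈ {1}; common: ∅.
  x = 3: f ≡ 0 at y ∈ ∅; g ≡ 0 at y ∈ {4}; common: ∅.
  x = 4: f ≡ 0 at y ∈ {0, 2}; g ≡ 0 at y ∈ {2}; common: {2}.
Collecting: common zeros = {(4, 2)}, so the count is 1.
Comparison with the Bézout bound: 1 ≤ 2 = deg(f)·deg(g), as expected for curves with no common component (the affine F_5-count falls short of the bound because intersections may lie at infinity, over extension fields, or carry multiplicity).


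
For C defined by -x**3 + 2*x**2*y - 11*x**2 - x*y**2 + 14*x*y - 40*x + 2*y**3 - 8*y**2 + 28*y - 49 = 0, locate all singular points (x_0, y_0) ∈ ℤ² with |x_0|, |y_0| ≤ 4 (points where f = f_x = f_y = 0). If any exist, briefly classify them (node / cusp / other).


Singular points: {(-3, 1)}; classification: cusp.

Compute partial derivatives:
  f_x = -3*x**2 + 4*x*y - 22*x - y**2 + 14*y - 40.
  f_y = 2*x**2 - 2*x*y + 14*x + 6*y**2 - 16*y + 28.
Scan x_0 ∈ {−4, ..., 4}. For each x_0, f_y(x_0, y) is a polynomial in y; find its integer roots y ∈ {−4, ..., 4}, then test f_x and f at those candidates.
  x = -4: f_y(-4, y) = 6*y**2 - 8*y + 4; no integer root y with |y| ≤ 4.
  x = -3: f_y(-3, y) = 6*y**2 - 10*y + 4; vanishes at y ∈ {1}. (-3, 1): f_x = 0, f = 0 — SINGULAR.
  x = -2: f_y(-2, y) = 6*y**2 - 12*y + 8; no integer root y with |y| ≤ 4.
  x = -1: f_y(-1, y) = 6*y**2 - 14*y + 16; no integer root y with |y| ≤ 4.
  x = 0: f_y(0, y) = 6*y**2 - 16*y + 28; no integer root y with |y| ≤ 4.
  x = 1: f_y(1, y) = 6*y**2 - 18*y + 44; no integer root y with |y| ≤ 4.
  x = 2: f_y(2, y) = 6*y**2 - 20*y + 64; no integer root y with |y| ≤ 4.
  x = 3: f_y(3, y) = 6*y**2 - 22*y + 88; no integer root y with |y| ≤ 4.
  x = 4: f_y(4, y) = 6*y**2 - 24*y + 116; no integer root y with |y| ≤ 4.
Only singular point on the grid: (-3, 1).
Classify: substitute x = -3 + u, y = 1 + v and expand: f = -u**3 + 2*u**2*v - u*v**2 + 2*v**3 + v**2.
No constant or linear terms (consistent with a singular point). Quadratic part: v**2. Cubic part: -u**3 + 2*u**2*v - u*v**2 + 2*v**3.
The quadratic part v**2 is a perfect square, so there is a single (double) tangent line v = 0, i.e. y = 1. Restricting the cubic part to that line (v = 0) leaves -u**3 ≠ 0, so f is not divisible by v and the branch is v² ≈ u**3 to lowest order — this is a cusp.
Classification: cusp.


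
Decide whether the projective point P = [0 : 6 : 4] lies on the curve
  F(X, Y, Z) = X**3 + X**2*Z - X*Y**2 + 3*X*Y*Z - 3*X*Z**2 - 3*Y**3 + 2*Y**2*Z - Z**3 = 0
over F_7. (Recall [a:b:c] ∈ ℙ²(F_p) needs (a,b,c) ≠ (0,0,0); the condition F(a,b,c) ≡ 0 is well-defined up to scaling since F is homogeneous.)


F(0,6,4) ≡ 3 (mod 7); P is NOT on the curve.

Evaluate F(0, 6, 4) term-by-term (mod 7).
  X**3 ↦ 1·0·1·1 = 0
  X**2*Z ↦ 1·0·1·4 = 0
  -X*Y**2 ↦ -1·0·36·1 = 0
  3*X*Y*Z ↦ 3·0·6·4 = 0
  -3*X*Z**2 ↦ -3·0·1·16 = 0
  -3*Y**3 ↦ -3·1·216·1 = -648
  2*Y**2*Z ↦ 2·1·36·4 = 288
  -Z**3 ↦ -1·1·1·64 = -64
Sum: F(0, 6, 4) = (0) + (0) + (0) + (0) + (0) + (-648) + (288) + (-64) = -424.
Reducing mod 7: -424 ≡ 3 (mod 7).
Since F(a, b, c) ≡ 3 ≠ 0 (mod 7), P does NOT lie on the curve.


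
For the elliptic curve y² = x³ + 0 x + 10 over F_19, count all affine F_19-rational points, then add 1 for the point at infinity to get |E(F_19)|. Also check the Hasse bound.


Affine points = {(1, 7), (1, 12), (4, 6), (4, 13), (6, 6), (6, 13), (7, 7), (7, 12), (8, 3), (8, 16), (9, 6), (9, 13), (11, 7), (11, 12), (12, 3), (12, 16), (18, 3), (18, 16)}; affine count = 18; |E(F_19)| = 19.

Discriminant check: Δ ∝ 4a³ + 27b² = 4·0³ + 27·10² = 4·0 + 27·100 ≡ 2 (mod 19). Nonzero ⇒ E is nonsingular.
For each x ∈ F_19, compute rhs = x³ + 0·x + 10 mod 19, then count y ∈ F_19 with y² ≡ rhs.
  x = 0: rhs = 10, matching y values: none (0 points).
  x = 1: rhs = 11, matching y values: 7, 12 (2 points).
  x = 2: rhs = 18, matching y values: none (0 points).
  x = 3: rhs = 18, matching y values: none (0 points).
  x = 4: rhs = 17, matching y values: 6, 13 (2 points).
  x = 5: rhs = 2, matching y values: none (0 points).
  x = 6: rhs = 17, matching y values: 6, 13 (2 points).
  x = 7: rhs = 11, matching y values: 7, 12 (2 points).
  x = 8: rhs = 9, matching y values: 3, 16 (2 points).
  x = 9: rhs = 17, matching y values: 6, 13 (2 points).
  x = 10: rhs = 3, matching y values: none (0 points).
  x = 11: rhs = 11, matching y values: 7, 12 (2 points).
  x = 12: rhs = 9, matching y values: 3, 16 (2 points).
  x = 13: rhs = 3, matching y values: none (0 points).
  x = 14: rhs = 18, matching y values: none (0 points).
  x = 15: rhs = 3, matching y values: none (0 points).
  x = 16: rhs = 2, matching y values: none (0 points).
  x = 17: rhs = 2, matching y values: none (0 points).
  x = 18: rhs = 9, matching y values: 3, 16 (2 points).
Total affine count: 18.
Full point count |E(F_19)| = 18 + 1 = 19.
Hasse bound: |19 − (19+1)| = |-1| = 1 ≤ 2√19 ≈ 8.7178 ✓.


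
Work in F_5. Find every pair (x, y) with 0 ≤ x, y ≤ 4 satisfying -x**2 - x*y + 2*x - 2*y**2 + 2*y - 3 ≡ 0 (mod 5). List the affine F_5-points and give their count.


Affine F_5-points: {(0, 3), (1, 4), (2, 1), (2, 4), (4, 1), (4, 3)}; count = 6.

For each of the 25 pairs (x, y) ∈ F_5², evaluate f(x, y) mod 5. Record the zeros.
  x = 0: [0↦2, 1↦2, 2↦3, 3↦0, 4↦3]  zeros at y ∈ {3}
  x = 1: [0↦3, 1↦2, 2↦2, 3↦3, 4↦0]  zeros at y ∈ {4}
  x = 2: [0↦2, 1↦0, 2↦4, 3↦4, 4↦0]  zeros at y ∈ {1, 4}
  x = 3: [0↦4, 1↦1, 2↦4, 3↦3, 4↦3]  zeros at y ∈ ∅
  x = 4: [0↦4, 1↦0, 2↦2, 3↦0, 4↦4]  zeros at y ∈ {1, 3}
Collecting zeros: affine points = {(0, 3), (1, 4), (2, 1), (2, 4), (4, 1), (4, 3)}.
Total count |C(F_5)_aff| = 6.


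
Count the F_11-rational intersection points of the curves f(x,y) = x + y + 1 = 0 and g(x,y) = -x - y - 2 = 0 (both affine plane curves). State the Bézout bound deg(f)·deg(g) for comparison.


Common zeros: ∅; count = 0; Bézout bound = 1.

deg(f) = 1, deg(g) = 1, so Bézout bound = 1.
Scan x ∈ F_11. For each x, list the y ∈ F_11 with f(x, y) ≡ 0 and those with g(x, y) ≡ 0 (mod 11); the common zeros in that column are the intersection.
  x = 0: f ≡ 0 at y ∈ {10}; g ≡ 0 at y ∈ {9}; common: ∅.
  x = 1: f ≡ 0 at y ∈ {9}; g ≡ 0 at y ∈ {8}; common: ∅.
  x = 2: f ≡ 0 at y ∈ {8}; g ≡ 0 at y ∈ {7}; common: ∅.
  x = 3: f ≡ 0 at y ∈ {7}; g ≡ 0 at y ∈ {6}; common: ∅.
  x = 4: f ≡ 0 at y ∈ {6}; g ≡ 0 at y ∈ {5}; common: ∅.
  x = 5: f ≡ 0 at y ∈ {5}; g ≡ 0 at y ∈ {4}; common: ∅.
  x = 6: f ≡ 0 at y ∈ {4}; g ≡ 0 at y ∈ {3}; common: ∅.
  x = 7: f ≡ 0 at y ∈ {3}; g ≡ 0 at y ∈ {2}; common: ∅.
  x = 8: f ≡ 0 at y ∈ {2}; g ≡ 0 at y ∈ {1}; common: ∅.
  x = 9: f ≡ 0 at y ∈ {1}; g ≡ 0 at y ∈ {0}; common: ∅.
  x = 10: f ≡ 0 at y ∈ {0}; g ≡ 0 at y ∈ {10}; common: ∅.
Collecting: common zeros = ∅, so the count is 0.
Comparison with the Bézout bound: 0 ≤ 1 = deg(f)·deg(g), as expected for curves with no common component (the affine F_11-count falls short of the bound because intersections may lie at infinity, over extension fields, or carry multiplicity).


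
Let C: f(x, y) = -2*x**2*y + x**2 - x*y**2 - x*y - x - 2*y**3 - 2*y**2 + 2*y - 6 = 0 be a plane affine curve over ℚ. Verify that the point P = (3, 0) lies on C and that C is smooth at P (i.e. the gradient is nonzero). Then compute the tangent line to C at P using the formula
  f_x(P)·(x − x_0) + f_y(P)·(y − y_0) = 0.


Tangent line at P: 5*x - 19*y - 15 = 0.

Step 1: f(3, 0) = 0, so P lies on C.
Step 2: partial derivatives
  f_x(x, y) = -4*x*y + 2*x - y**2 - y - 1, f_y(x, y) = -2*x**2 - 2*x*y - x - 6*y**2 - 4*y + 2.
  f_x(P) = 5, f_y(P) = -19 (gradient nonzero, so P is smooth).
Step 3: tangent line at P: 5·(x − 3) + -19·(y − 0) = 0.
Expanding: 5*x - 19*y - 15 = 0.


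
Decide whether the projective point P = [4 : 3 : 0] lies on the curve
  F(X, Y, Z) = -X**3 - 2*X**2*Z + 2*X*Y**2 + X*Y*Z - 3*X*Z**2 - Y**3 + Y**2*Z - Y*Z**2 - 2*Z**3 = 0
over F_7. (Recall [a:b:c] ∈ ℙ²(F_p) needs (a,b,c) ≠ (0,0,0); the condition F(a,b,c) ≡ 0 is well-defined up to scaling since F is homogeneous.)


F(4,3,0) ≡ 2 (mod 7); P is NOT on the curve.

Evaluate F(4, 3, 0) term-by-term (mod 7).
  -X**3 ↦ -1·64·1·1 = -64
  -2*X**2*Z ↦ -2·16·1·0 = 0
  2*X*Y**2 ↦ 2·4·9·1 = 72
  X*Y*Z ↦ 1·4·3·0 = 0
  -3*X*Z**2 ↦ -3·4·1·0 = 0
  -Y**3 ↦ -1·1·27·1 = -27
  Y**2*Z ↦ 1·1·9·0 = 0
  -Y*Z**2 ↦ -1·1·3·0 = 0
  -2*Z**3 ↦ -2·1·1·0 = 0
Sum: F(4, 3, 0) = (-64) + (0) + (72) + (0) + (0) + (-27) + (0) + (0) + (0) = -19.
Reducing mod 7: -19 ≡ 2 (mod 7).
Since F(a, b, c) ≡ 2 ≠ 0 (mod 7), P does NOT lie on the curve.


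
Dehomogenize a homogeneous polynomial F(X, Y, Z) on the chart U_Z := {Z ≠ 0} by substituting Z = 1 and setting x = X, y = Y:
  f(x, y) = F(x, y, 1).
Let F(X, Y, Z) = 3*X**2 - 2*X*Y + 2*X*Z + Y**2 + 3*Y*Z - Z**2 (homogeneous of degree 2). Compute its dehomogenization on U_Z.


f(x, y) = 3*x**2 - 2*x*y + 2*x + y**2 + 3*y - 1

On U_Z we set Z = 1. Each monomial c·X^i·Y^j·Z^k in F becomes c·x^i·y^j·1^k = c·x^i·y^j.
Substituting Z = 1: F(X, Y, 1) = 3*x**2 - 2*x*y + 2*x + y**2 + 3*y - 1.
Note: deg(f) ≤ deg(F) = 2; strict inequality happens when F is divisible by Z (lost terms).


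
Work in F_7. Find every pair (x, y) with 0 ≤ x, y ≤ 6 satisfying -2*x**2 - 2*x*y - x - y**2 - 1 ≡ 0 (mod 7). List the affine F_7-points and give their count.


Affine F_7-points: {(1, 1), (1, 4), (2, 5), (3, 3), (3, 5), (4, 3), (5, 0), (5, 4)}; count = 8.

For each of the 49 pairs (x, y) ∈ F_7², evaluate f(x, y) mod 7. Record the zeros.
  x = 0: [0↦6, 1↦5, 2↦2, 3↦4, 4↦4, 5↦2, 6↦5]  zeros at y ∈ ∅
  x = 1: [0↦3, 1↦0, 2↦2, 3↦2, 4↦0, 5↦3, 6↦4]  zeros at y ∈ {1, 4}
  x = 2: [0↦3, 1↦5, 2↦5, 3↦3, 4↦6, 5↦0, 6↦6]  zeros at y ∈ {5}
  x = 3: [0↦6, 1↦6, 2↦4, 3↦0, 4↦1, 5↦0, 6↦4]  zeros at y ∈ {3, 5}
  x = 4: [0↦5, 1↦3, 2↦6, 3↦0, 4↦6, 5↦3, 6↦5]  zeros at y ∈ {3}
  x = 5: [0↦0, 1↦3, 2↦4, 3↦3, 4↦0, 5↦2, 6↦2]  zeros at y ∈ {0, 4}
  x = 6: [0↦5, 1↦6, 2↦5, 3↦2, 4↦4, 5↦4, 6↦2]  zeros at y ∈ ∅
Collecting zeros: affine points = {(1, 1), (1, 4), (2, 5), (3, 3), (3, 5), (4, 3), (5, 0), (5, 4)}.
Total count |C(F_7)_aff| = 8.


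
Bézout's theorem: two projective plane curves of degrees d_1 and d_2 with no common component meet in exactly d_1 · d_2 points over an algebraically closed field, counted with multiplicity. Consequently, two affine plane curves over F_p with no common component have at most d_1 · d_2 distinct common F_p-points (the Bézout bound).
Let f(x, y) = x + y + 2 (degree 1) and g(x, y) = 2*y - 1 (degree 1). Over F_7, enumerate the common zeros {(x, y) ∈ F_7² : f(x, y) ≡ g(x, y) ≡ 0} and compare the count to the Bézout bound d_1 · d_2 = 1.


Common zeros: {(1, 4)}; count = 1; Bézout bound = 1.

deg(f) = 1, deg(g) = 1, so Bézout bound = 1.
Scan x ∈ F_7. For each x, list the y ∈ F_7 with f(x, y) ≡ 0 and those with g(x, y) ≡ 0 (mod 7); the common zeros in that column are the intersection.
  x = 0: f ≡ 0 at y ∈ {5}; g ≡ 0 at y ∈ {4}; common: ∅.
  x = 1: f ≡ 0 at y ∈ {4}; g ≡ 0 at y ∈ {4}; common: {4}.
  x = 2: f ≡ 0 at y ∈ {3}; g ≡ 0 at y ∈ {4}; common: ∅.
  x = 3: f ≡ 0 at y ∈ {2}; g ≡ 0 at y ∈ {4}; common: ∅.
  x = 4: f ≡ 0 at y ∈ {1}; g ≡ 0 at y ∈ {4}; common: ∅.
  x = 5: f ≡ 0 at y ∈ {0}; g ≡ 0 at y ∈ {4}; common: ∅.
  x = 6: f ≡ 0 at y ∈ {6}; g ≡ 0 at y ∈ {4}; common: ∅.
Collecting: common zeros = {(1, 4)}, so the count is 1.
Comparison with the Bézout bound: 1 ≤ 1 = deg(f)·deg(g), as expected for curves with no common component (the bound is attained).


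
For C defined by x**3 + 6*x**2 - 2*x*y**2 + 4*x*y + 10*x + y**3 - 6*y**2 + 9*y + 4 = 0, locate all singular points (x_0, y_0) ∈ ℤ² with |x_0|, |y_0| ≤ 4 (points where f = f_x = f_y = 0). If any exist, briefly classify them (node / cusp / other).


Singular points: {(-2, 1)}; classification: cusp.

Compute partial derivatives:
  f_x = 3*x**2 + 12*x - 2*y**2 + 4*y + 10.
  f_y = -4*x*y + 4*x + 3*y**2 - 12*y + 9.
Scan x_0 ∈ {−4, ..., 4}. For each x_0, f_y(x_0, y) is a polynomial in y; find its integer roots y ∈ {−4, ..., 4}, then test f_x and f at those candidates.
  x = -4: f_y(-4, y) = 3*y**2 + 4*y - 7; vanishes at y ∈ {1}. (-4, 1): f_x = 12 ≠ 0.
  x = -3: f_y(-3, y) = 3*y**2 - 3; vanishes at y ∈ {-1, 1}. (-3, -1): f_x = -5 ≠ 0; (-3, 1): f_x = 3 ≠ 0.
  x = -2: f_y(-2, y) = 3*y**2 - 4*y + 1; vanishes at y ∈ {1}. (-2, 1): f_x = 0, f = 0 — SINGULAR.
  x = -1: f_y(-1, y) = 3*y**2 - 8*y + 5; vanishes at y ∈ {1}. (-1, 1): f_x = 3 ≠ 0.
  x = 0: f_y(0, y) = 3*y**2 - 12*y + 9; vanishes at y ∈ {1, 3}. (0, 1): f_x = 12 ≠ 0; (0, 3): f_x = 4 ≠ 0.
  x = 1: f_y(1, y) = 3*y**2 - 16*y + 13; vanishes at y ∈ {1}. (1, 1): f_x = 27 ≠ 0.
  x = 2: f_y(2, y) = 3*y**2 - 20*y + 17; vanishes at y ∈ {1}. (2, 1): f_x = 48 ≠ 0.
  x = 3: f_y(3, y) = 3*y**2 - 24*y + 21; vanishes at y ∈ {1}. (3, 1): f_x = 75 ≠ 0.
  x = 4: f_y(4, y) = 3*y**2 - 28*y + 25; vanishes at y ∈ {1}. (4, 1): f_x = 108 ≠ 0.
Only singular point on the grid: (-2, 1).
Classify: substitute x = -2 + u, y = 1 + v and expand: f = u**3 - 2*u*v**2 + v**3 + v**2.
No constant or linear terms (consistent with a singular point). Quadratic part: v**2. Cubic part: u**3 - 2*u*v**2 + v**3.
The quadratic part v**2 is a perfect square, so there is a single (double) tangent line v = 0, i.e. y = 1. Restricting the cubic part to that line (v = 0) leaves u**3 ≠ 0, so f is not divisible by v and the branch is v² ≈ -u**3 to lowest order — this is a cusp.
Classification: cusp.


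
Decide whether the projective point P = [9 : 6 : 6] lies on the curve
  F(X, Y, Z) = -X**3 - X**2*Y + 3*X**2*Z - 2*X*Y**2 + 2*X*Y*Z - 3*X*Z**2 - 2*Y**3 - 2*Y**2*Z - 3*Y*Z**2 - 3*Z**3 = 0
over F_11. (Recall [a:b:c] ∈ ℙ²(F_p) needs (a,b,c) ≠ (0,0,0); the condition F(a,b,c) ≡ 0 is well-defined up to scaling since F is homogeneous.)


F(9,6,6) ≡ 4 (mod 11); P is NOT on the curve.

Evaluate F(9, 6, 6) term-by-term (mod 11).
  -X**3 ↦ -1·729·1·1 = -729
  -X**2*Y ↦ -1·81·6·1 = -486
  3*X**2*Z ↦ 3·81·1·6 = 1458
  -2*X*Y**2 ↦ -2·9·36·1 = -648
  2*X*Y*Z ↦ 2·9·6·6 = 648
  -3*X*Z**2 ↦ -3·9·1·36 = -972
  -2*Y**3 ↦ -2·1·216·1 = -432
  -2*Y**2*Z ↦ -2·1·36·6 = -432
  -3*Y*Z**2 ↦ -3·1·6·36 = -648
  -3*Z**3 ↦ -3·1·1·216 = -648
Sum: F(9, 6, 6) = (-729) + (-486) + (1458) + (-648) + (648) + (-972) + (-432) + (-432) + (-648) + (-648) = -2889.
Reducing mod 11: -2889 ≡ 4 (mod 11).
Since F(a, b, c) ≡ 4 ≠ 0 (mod 11), P does NOT lie on the curve.


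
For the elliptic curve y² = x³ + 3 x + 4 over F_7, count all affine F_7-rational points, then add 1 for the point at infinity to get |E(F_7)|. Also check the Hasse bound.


Affine points = {(0, 2), (0, 5), (1, 1), (1, 6), (2, 2), (2, 5), (5, 2), (5, 5), (6, 0)}; affine count = 9; |E(F_7)| = 10.

Discriminant check: Δ ∝ 4a³ + 27b² = 4·3³ + 27·4² = 4·27 + 27·16 ≡ 1 (mod 7). Nonzero ⇒ E is nonsingular.
For each x ∈ F_7, compute rhs = x³ + 3·x + 4 mod 7, then count y ∈ F_7 with y² ≡ rhs.
  x = 0: rhs = 4, matching y values: 2, 5 (2 points).
  x = 1: rhs = 1, matching y values: 1, 6 (2 points).
  x = 2: rhs = 4, matching y values: 2, 5 (2 points).
  x = 3: rhs = 5, matching y values: none (0 points).
  x = 4: rhs = 3, matching y values: none (0 points).
  x = 5: rhs = 4, matching y values: 2, 5 (2 points).
  x = 6: rhs = 0, matching y values: 0 (1 points).
Total affine count: 9.
Full point count |E(F_7)| = 9 + 1 = 10.
Hasse bound: |10 − (7+1)| = |2| = 2 ≤ 2√7 ≈ 5.2915 ✓.


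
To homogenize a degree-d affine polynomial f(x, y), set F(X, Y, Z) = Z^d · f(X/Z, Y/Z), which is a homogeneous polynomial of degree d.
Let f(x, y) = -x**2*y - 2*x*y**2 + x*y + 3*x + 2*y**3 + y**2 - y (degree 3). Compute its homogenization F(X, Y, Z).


F(X, Y, Z) = -X**2*Y - 2*X*Y**2 + X*Y*Z + 3*X*Z**2 + 2*Y**3 + Y**2*Z - Y*Z**2

deg(f) = 3.
Substitute x = X/Z, y = Y/Z into f, then multiply by Z^3.
  monomial -1·x^2·y^1 ↦ -1·X^2·Y^1·Z^0.
  monomial -2·x^1·y^2 ↦ -2·X^1·Y^2·Z^0.
  monomial 1·x^1·y^1 ↦ 1·X^1·Y^1·Z^1.
  monomial 3·x^1·y^0 ↦ 3·X^1·Y^0·Z^2.
  monomial 2·x^0·y^3 ↦ 2·X^0·Y^3·Z^0.
  monomial 1·x^0·y^2 ↦ 1·X^0·Y^2·Z^1.
  monomial -1·x^0·y^1 ↦ -1·X^0·Y^1·Z^2.
Collecting: F(X, Y, Z) = -X**2*Y - 2*X*Y**2 + X*Y*Z + 3*X*Z**2 + 2*Y**3 + Y**2*Z - Y*Z**2.


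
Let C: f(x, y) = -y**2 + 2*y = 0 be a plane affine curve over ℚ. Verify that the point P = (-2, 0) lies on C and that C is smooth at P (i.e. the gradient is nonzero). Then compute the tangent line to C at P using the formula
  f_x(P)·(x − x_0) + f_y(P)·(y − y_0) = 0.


Tangent line at P: 2*y = 0.

Step 1: f(-2, 0) = 0, so P lies on C.
Step 2: partial derivatives
  f_x(x, y) = 0, f_y(x, y) = 2 - 2*y.
  f_x(P) = 0, f_y(P) = 2 (gradient nonzero, so P is smooth).
Step 3: tangent line at P: 0·(x − -2) + 2·(y − 0) = 0.
Expanding: 2*y = 0.


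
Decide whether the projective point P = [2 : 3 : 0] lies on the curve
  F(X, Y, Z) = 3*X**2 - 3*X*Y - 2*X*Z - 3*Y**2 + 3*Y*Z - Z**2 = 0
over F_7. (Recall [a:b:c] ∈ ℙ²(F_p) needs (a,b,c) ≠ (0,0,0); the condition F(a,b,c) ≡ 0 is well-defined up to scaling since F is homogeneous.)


F(2,3,0) ≡ 2 (mod 7); P is NOT on the curve.

Evaluate F(2, 3, 0) term-by-term (mod 7).
  3*X**2 ↦ 3·4·1·1 = 12
  -3*X*Y ↦ -3·2·3·1 = -18
  -2*X*Z ↦ -2·2·1·0 = 0
  -3*Y**2 ↦ -3·1·9·1 = -27
  3*Y*Z ↦ 3·1·3·0 = 0
  -Z**2 ↦ -1·1·1·0 = 0
Sum: F(2, 3, 0) = (12) + (-18) + (0) + (-27) + (0) + (0) = -33.
Reducing mod 7: -33 ≡ 2 (mod 7).
Since F(a, b, c) ≡ 2 ≠ 0 (mod 7), P does NOT lie on the curve.


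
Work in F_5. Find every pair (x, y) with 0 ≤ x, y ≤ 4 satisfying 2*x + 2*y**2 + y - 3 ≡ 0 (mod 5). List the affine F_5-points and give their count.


Affine F_5-points: {(0, 1), (1, 3), (1, 4), (4, 0), (4, 2)}; count = 5.

For each of the 25 pairs (x, y) ∈ F_5², evaluate f(x, y) mod 5. Record the zeros.
  x = 0: [0↦2, 1↦0, 2↦2, 3↦3, 4↦3]  zeros at y ∈ {1}
  x = 1: [0↦4, 1↦2, 2↦4, 3↦0, 4↦0]  zeros at y ∈ {3, 4}
  x = 2: [0↦1, 1↦4, 2↦1, 3↦2, 4↦2]  zeros at y ∈ ∅
  x = 3: [0↦3, 1↦1, 2↦3, 3↦4, 4↦4]  zeros at y ∈ ∅
  x = 4: [0↦0, 1↦3, 2↦0, 3↦1, 4↦1]  zeros at y ∈ {0, 2}
Collecting zeros: affine points = {(0, 1), (1, 3), (1, 4), (4, 0), (4, 2)}.
Total count |C(F_5)_aff| = 5.


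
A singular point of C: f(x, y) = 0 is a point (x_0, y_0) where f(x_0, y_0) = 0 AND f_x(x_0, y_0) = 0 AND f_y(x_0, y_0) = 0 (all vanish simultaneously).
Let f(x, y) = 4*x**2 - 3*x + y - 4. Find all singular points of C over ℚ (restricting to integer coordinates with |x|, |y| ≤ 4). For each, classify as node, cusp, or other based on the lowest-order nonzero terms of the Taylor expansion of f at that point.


No singular points in the scanned grid; C is smooth there.

Compute partial derivatives:
  f_x = 8*x - 3.
  f_y = 1.
f_y = 1 is a nonzero constant, so f_y never vanishes: no point (x, y) can satisfy f = f_x = f_y = 0. In particular no (x, y) ∈ {−4, ..., 4}² is singular; the curve is smooth.


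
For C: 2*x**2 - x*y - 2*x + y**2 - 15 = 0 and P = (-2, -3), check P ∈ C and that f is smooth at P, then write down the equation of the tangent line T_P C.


Tangent line at P: -7*x - 4*y - 26 = 0.

Step 1: f(-2, -3) = 0, so P lies on C.
Step 2: partial derivatives
  f_x(x, y) = 4*x - y - 2, f_y(x, y) = -x + 2*y.
  f_x(P) = -7, f_y(P) = -4 (gradient nonzero, so P is smooth).
Step 3: tangent line at P: -7·(x − -2) + -4·(y − -3) = 0.
Expanding: -7*x - 4*y - 26 = 0.


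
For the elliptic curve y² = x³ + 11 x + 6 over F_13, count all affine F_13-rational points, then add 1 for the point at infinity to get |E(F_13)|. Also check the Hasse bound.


Affine points = {(2, 6), (2, 7), (3, 1), (3, 12), (4, 6), (4, 7), (5, 2), (5, 11), (7, 6), (7, 7)}; affine count = 10; |E(F_13)| = 11.

Discriminant check: Δ ∝ 4a³ + 27b² = 4·11³ + 27·6² = 4·1331 + 27·36 ≡ 4 (mod 13). Nonzero ⇒ E is nonsingular.
For each x ∈ F_13, compute rhs = x³ + 11·x + 6 mod 13, then count y ∈ F_13 with y² ≡ rhs.
  x = 0: rhs = 6, matching y values: none (0 points).
  x = 1: rhs = 5, matching y values: none (0 points).
  x = 2: rhs = 10, matching y values: 6, 7 (2 points).
  x = 3: rhs = 1, matching y values: 1, 12 (2 points).
  x = 4: rhs = 10, matching y values: 6, 7 (2 points).
  x = 5: rhs = 4, matching y values: 2, 11 (2 points).
  x = 6: rhs = 2, matching y values: none (0 points).
  x = 7: rhs = 10, matching y values: 6, 7 (2 points).
  x = 8: rhs = 8, matching y values: none (0 points).
  x = 9: rhs = 2, matching y values: none (0 points).
  x = 10: rhs = 11, matching y values: none (0 points).
  x = 11: rhs = 2, matching y values: none (0 points).
  x = 12: rhs = 7, matching y values: none (0 points).
Total affine count: 10.
Full point count |E(F_13)| = 10 + 1 = 11.
Hasse bound: |11 − (13+1)| = |-3| = 3 ≤ 2√13 ≈ 7.2111 ✓.


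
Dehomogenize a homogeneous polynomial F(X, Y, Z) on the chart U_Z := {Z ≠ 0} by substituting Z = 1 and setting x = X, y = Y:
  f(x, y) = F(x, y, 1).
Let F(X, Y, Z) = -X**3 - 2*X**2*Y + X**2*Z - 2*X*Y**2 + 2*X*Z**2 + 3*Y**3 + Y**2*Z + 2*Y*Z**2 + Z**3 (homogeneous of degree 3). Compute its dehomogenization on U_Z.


f(x, y) = -x**3 - 2*x**2*y + x**2 - 2*x*y**2 + 2*x + 3*y**3 + y**2 + 2*y + 1

On U_Z we set Z = 1. Each monomial c·X^i·Y^j·Z^k in F becomes c·x^i·y^j·1^k = c·x^i·y^j.
Substituting Z = 1: F(X, Y, 1) = -x**3 - 2*x**2*y + x**2 - 2*x*y**2 + 2*x + 3*y**3 + y**2 + 2*y + 1.
Note: deg(f) ≤ deg(F) = 3; strict inequality happens when F is divisible by Z (lost terms).


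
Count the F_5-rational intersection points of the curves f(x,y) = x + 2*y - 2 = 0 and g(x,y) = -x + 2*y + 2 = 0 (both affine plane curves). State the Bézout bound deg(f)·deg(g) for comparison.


Common zeros: {(2, 0)}; count = 1; Bézout bound = 1.

deg(f) = 1, deg(g) = 1, so Bézout bound = 1.
Scan x ∈ F_5. For each x, list the y ∈ F_5 with f(x, y) ≡ 0 and those with g(x, y) ≡ 0 (mod 5); the common zeros in that column are the intersection.
  x = 0: f ≡ 0 at y ∈ {1}; g ≡ 0 at y ∈ {4}; common: ∅.
  x = 1: f ≡ 0 at y ∈ {3}; g ≡ 0 at y ∈ {2}; common: ∅.
  x = 2: f ≡ 0 at y ∈ {0}; g ≡ 0 at y ∈ {0}; common: {0}.
  x = 3: f ≡ 0 at y ∈ {2}; g ≡ 0 at y ∈ {3}; common: ∅.
  x = 4: f ≡ 0 at y ∈ {4}; g ≡ 0 at y ∈ {1}; common: ∅.
Collecting: common zeros = {(2, 0)}, so the count is 1.
Comparison with the Bézout bound: 1 ≤ 1 = deg(f)·deg(g), as expected for curves with no common component (the bound is attained).


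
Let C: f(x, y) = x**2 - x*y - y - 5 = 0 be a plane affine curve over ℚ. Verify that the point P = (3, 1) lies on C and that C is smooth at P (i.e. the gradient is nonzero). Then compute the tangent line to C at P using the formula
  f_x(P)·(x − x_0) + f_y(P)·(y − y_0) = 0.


Tangent line at P: 5*x - 4*y - 11 = 0.

Step 1: f(3, 1) = 0, so P lies on C.
Step 2: partial derivatives
  f_x(x, y) = 2*x - y, f_y(x, y) = -x - 1.
  f_x(P) = 5, f_y(P) = -4 (gradient nonzero, so P is smooth).
Step 3: tangent line at P: 5·(x − 3) + -4·(y − 1) = 0.
Expanding: 5*x - 4*y - 11 = 0.


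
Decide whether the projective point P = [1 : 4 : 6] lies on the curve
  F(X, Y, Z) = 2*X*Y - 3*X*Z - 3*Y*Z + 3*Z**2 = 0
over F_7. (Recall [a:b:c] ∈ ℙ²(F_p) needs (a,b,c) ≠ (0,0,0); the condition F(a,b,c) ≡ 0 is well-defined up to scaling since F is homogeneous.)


F(1,4,6) ≡ 5 (mod 7); P is NOT on the curve.

Evaluate F(1, 4, 6) term-by-term (mod 7).
  2*X*Y ↦ 2·1·4·1 = 8
  -3*X*Z ↦ -3·1·1·6 = -18
  -3*Y*Z ↦ -3·1·4·6 = -72
  3*Z**2 ↦ 3·1·1·36 = 108
Sum: F(1, 4, 6) = (8) + (-18) + (-72) + (108) = 26.
Reducing mod 7: 26 ≡ 5 (mod 7).
Since F(a, b, c) ≡ 5 ≠ 0 (mod 7), P does NOT lie on the curve.
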